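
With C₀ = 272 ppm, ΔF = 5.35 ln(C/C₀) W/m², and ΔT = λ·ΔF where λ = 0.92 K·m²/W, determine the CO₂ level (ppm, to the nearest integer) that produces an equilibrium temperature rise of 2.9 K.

Required forcing: ΔF = ΔT/λ = 2.9/0.92 = 3.1522 W/m².
Then ln(C/272) = ΔF/5.35 = 3.1522/5.35 = 0.58920.
So C = 272 × e^0.58920 = 272 × 1.80255 = 490.29 ppm.

C ≈ 490 ppm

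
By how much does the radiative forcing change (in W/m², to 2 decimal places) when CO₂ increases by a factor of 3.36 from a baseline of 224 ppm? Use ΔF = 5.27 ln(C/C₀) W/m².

ΔF = 6.39 W/m²

ΔF = 5.27 × ln(3.36) = 5.27 × 1.21194 = 6.3869 W/m².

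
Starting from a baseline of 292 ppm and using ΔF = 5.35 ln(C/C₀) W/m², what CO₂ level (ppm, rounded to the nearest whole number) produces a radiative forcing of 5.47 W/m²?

C ≈ 812 ppm

Set 5.35 ln(C/292) = 5.47, so ln(C/292) = 5.47/5.35 = 1.02243.
Then C/292 = e^1.02243 = 2.77994, giving C = 292 × 2.77994 = 811.74 ppm.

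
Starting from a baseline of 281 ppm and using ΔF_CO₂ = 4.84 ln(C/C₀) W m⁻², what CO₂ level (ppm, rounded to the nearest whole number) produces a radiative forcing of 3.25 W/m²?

Set 4.84 ln(C/281) = 3.25, so ln(C/281) = 3.25/4.84 = 0.67149.
Then C/281 = e^0.67149 = 1.95715, giving C = 281 × 1.95715 = 549.96 ppm.

C ≈ 550 ppm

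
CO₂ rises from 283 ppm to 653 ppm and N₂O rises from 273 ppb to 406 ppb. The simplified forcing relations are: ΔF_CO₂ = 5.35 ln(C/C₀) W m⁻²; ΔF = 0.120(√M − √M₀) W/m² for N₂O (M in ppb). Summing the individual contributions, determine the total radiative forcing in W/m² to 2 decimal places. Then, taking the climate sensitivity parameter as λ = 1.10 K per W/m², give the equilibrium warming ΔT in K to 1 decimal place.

CO₂: 5.35 × ln(653/283) = 5.35 × ln(2.30742) = 5.35 × 0.83613 = 4.4733 W/m².
N₂O: 0.120 × (√406 − √273) = 0.120 × (20.1494 − 16.5227) = 0.120 × 3.6267 = 0.4352 W/m².
Total ΔF = 4.4733 + 0.4352 = 4.9085 W/m².
ΔT = λ ΔF = 1.10 × 4.91 = 5.4010 K.

ΔF = 4.91 W/m²; ΔT = 5.4 K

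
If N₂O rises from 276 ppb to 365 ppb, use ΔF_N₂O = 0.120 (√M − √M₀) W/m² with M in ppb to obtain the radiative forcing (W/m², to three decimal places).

N₂O: 0.120 × (√365 − √276) = 0.120 × (19.1050 − 16.6132) = 0.120 × 2.4918 = 0.2990 W/m².

ΔF = 0.299 W/m²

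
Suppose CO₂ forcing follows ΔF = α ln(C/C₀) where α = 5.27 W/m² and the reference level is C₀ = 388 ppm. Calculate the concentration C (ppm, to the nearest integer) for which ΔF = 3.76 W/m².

Set 5.27 ln(C/388) = 3.76, so ln(C/388) = 3.76/5.27 = 0.71347.
Then C/388 = e^0.71347 = 2.04106, giving C = 388 × 2.04106 = 791.93 ppm.

C ≈ 792 ppm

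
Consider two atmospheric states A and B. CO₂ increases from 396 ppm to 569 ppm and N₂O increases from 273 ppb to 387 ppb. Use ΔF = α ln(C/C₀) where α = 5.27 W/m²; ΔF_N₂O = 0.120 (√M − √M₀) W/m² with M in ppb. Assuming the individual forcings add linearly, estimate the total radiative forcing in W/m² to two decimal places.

CO₂: 5.27 × ln(569/396) = 5.27 × ln(1.43687) = 5.27 × 0.36247 = 1.9102 W/m².
N₂O: 0.120 × (√387 − √273) = 0.120 × (19.6723 − 16.5227) = 0.120 × 3.1496 = 0.3780 W/m².
Total ΔF = 1.9102 + 0.3780 = 2.2882 W/m².

ΔF = 2.29 W/m²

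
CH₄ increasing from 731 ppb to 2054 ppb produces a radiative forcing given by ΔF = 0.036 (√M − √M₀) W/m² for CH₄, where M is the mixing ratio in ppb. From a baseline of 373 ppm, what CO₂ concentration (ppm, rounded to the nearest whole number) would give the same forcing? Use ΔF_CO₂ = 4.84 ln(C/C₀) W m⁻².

CH₄ forcing: 0.036 × (√2054 − √731) = 0.036 × (45.3211 − 27.0370) = 0.036 × 18.2841 = 0.65823 W/m².
Set 4.84 ln(C/373) = 0.65823: ln(C/373) = 0.65823/4.84 = 0.13600, so C = 373 × e^0.13600 = 373 × 1.14568 = 427.34 ppm.

C ≈ 427 ppm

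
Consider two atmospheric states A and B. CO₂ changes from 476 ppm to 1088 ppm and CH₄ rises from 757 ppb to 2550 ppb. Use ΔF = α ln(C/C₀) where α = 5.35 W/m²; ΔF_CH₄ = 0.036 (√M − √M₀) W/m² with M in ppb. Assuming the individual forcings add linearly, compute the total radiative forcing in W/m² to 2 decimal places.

ΔF = 5.25 W/m²

CO₂: 5.35 × ln(1088/476) = 5.35 × ln(2.28571) = 5.35 × 0.82668 = 4.4227 W/m².
CH₄: 0.036 × (√2550 − √757) = 0.036 × (50.4975 − 27.5136) = 0.036 × 22.9839 = 0.8274 W/m².
Total ΔF = 4.4227 + 0.8274 = 5.2501 W/m².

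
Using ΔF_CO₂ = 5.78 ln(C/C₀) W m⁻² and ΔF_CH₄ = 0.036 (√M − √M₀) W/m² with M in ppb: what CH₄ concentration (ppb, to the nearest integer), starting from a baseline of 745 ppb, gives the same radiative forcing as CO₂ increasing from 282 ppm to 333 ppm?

CO₂ forcing: 5.78 × ln(333/282) = 5.78 × 0.166235 = 0.96084 W/m².
Set 0.036(√M − √745) = 0.96084: √M = 0.96084/0.036 + √745 = 26.6900 + 27.2947 = 53.9847.
M = (53.9847)² = 2914.35 ppb.

M ≈ 2914 ppb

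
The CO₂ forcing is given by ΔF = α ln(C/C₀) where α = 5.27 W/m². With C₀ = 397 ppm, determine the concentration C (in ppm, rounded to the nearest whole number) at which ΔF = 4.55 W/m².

C ≈ 941 ppm

Set 5.27 ln(C/397) = 4.55, so ln(C/397) = 4.55/5.27 = 0.86338.
Then C/397 = e^0.86338 = 2.37116, giving C = 397 × 2.37116 = 941.35 ppm.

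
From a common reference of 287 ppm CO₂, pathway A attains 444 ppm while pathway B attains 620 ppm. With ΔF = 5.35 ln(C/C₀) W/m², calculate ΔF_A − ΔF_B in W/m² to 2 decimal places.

ΔF_A = 5.35 ln(444/287) = 5.35 × 0.43634 = 2.3344 W/m².
ΔF_B = 5.35 ln(620/287) = 5.35 × 0.77024 = 4.1208 W/m².
Difference: 2.3344 − 4.1208 = -1.7864 W/m².

ΔF_A − ΔF_B = -1.79 W/m²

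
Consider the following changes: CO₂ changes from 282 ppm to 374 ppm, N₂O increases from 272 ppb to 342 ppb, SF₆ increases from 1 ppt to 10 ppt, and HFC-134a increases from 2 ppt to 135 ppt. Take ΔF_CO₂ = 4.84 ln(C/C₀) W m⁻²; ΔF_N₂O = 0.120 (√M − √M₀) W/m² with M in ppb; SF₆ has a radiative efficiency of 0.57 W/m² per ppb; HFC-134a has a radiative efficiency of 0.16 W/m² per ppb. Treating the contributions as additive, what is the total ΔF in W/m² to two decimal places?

ΔF = 1.63 W/m²

CO₂: 4.84 × ln(374/282) = 4.84 × ln(1.32624) = 4.84 × 0.28235 = 1.3666 W/m².
N₂O: 0.120 × (√342 − √272) = 0.120 × (18.4932 − 16.4924) = 0.120 × 2.0008 = 0.2401 W/m².
SF₆: Δ = 10 − 1 = 9 ppt = 0.009 ppb; ΔF = 0.57 × 0.009 = 0.0051 W/m².
HFC-134a: Δ = 135 − 2 = 133 ppt = 0.133 ppb; ΔF = 0.16 × 0.133 = 0.0213 W/m².
Total ΔF = 1.3666 + 0.2401 + 0.0051 + 0.0213 = 1.6331 W/m².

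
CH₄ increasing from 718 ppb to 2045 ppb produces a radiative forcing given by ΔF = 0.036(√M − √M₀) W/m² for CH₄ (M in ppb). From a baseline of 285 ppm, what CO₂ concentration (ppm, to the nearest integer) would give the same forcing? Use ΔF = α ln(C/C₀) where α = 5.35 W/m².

CH₄ forcing: 0.036 × (√2045 − √718) = 0.036 × (45.2217 − 26.7955) = 0.036 × 18.4262 = 0.66334 W/m².
Set 5.35 ln(C/285) = 0.66334: ln(C/285) = 0.66334/5.35 = 0.12399, so C = 285 × e^0.12399 = 285 × 1.13200 = 322.62 ppm.

C ≈ 323 ppm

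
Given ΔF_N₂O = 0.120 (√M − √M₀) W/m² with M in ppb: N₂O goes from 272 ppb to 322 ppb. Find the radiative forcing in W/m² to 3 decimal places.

N₂O: 0.120 × (√322 − √272) = 0.120 × (17.9444 − 16.4924) = 0.120 × 1.4520 = 0.1742 W/m².

ΔF = 0.174 W/m²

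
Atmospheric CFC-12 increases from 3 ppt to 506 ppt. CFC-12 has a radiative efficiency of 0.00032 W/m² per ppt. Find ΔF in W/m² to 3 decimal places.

ΔF = 0.161 W/m²

CFC-12: ΔF = 0.00032 × (506 − 3) = 0.00032 × 503 = 0.1610 W/m².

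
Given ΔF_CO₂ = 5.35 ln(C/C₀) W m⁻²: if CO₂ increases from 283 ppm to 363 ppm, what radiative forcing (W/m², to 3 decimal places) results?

ΔF = 1.332 W/m²

CO₂ absorption bands are partially saturated, so forcing scales with the logarithm of the concentration ratio.
CO₂: 5.35 × ln(363/283) = 5.35 × ln(1.28269) = 5.35 × 0.24896 = 1.3319 W/m².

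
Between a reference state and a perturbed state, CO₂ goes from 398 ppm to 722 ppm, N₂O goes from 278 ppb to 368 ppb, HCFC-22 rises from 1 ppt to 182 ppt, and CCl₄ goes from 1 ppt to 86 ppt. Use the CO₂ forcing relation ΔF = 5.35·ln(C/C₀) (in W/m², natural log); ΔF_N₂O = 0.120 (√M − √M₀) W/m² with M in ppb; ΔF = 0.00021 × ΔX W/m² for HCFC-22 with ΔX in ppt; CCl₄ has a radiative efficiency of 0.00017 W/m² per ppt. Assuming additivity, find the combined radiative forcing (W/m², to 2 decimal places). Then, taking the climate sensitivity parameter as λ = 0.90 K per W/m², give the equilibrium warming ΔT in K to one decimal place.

CO₂: 5.35 × ln(722/398) = 5.35 × ln(1.81407) = 5.35 × 0.59557 = 3.1863 W/m².
N₂O: 0.120 × (√368 − √278) = 0.120 × (19.1833 − 16.6733) = 0.120 × 2.5100 = 0.3012 W/m².
HCFC-22: ΔF = 0.00021 × (182 − 1) = 0.00021 × 181 = 0.0380 W/m².
CCl₄: ΔF = 0.00017 × (86 − 1) = 0.00017 × 85 = 0.0145 W/m².
Total ΔF = 3.1863 + 0.3012 + 0.0380 + 0.0145 = 3.5400 W/m².
ΔT = λ ΔF = 0.90 × 3.54 = 3.1860 K.

ΔF = 3.54 W/m²; ΔT = 3.2 K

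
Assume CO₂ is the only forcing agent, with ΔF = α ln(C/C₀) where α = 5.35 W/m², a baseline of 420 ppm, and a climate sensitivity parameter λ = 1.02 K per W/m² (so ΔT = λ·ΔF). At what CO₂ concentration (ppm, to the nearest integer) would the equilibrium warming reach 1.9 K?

C ≈ 595 ppm

Required forcing: ΔF = ΔT/λ = 1.9/1.02 = 1.8627 W/m².
Then ln(C/420) = ΔF/5.35 = 1.8627/5.35 = 0.34817.
So C = 420 × e^0.34817 = 420 × 1.41647 = 594.92 ppm.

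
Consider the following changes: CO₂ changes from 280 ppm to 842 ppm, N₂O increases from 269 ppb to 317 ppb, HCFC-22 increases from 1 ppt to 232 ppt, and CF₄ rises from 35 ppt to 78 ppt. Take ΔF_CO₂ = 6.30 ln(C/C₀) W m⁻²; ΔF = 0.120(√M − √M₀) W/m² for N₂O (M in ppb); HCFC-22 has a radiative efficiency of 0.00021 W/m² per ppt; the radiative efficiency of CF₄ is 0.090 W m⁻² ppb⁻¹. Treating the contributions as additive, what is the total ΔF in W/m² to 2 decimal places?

ΔF = 7.16 W/m²

CO₂: 6.30 × ln(842/280) = 6.30 × ln(3.00714) = 6.30 × 1.10099 = 6.9362 W/m².
N₂O: 0.120 × (√317 − √269) = 0.120 × (17.8045 − 16.4012) = 0.120 × 1.4033 = 0.1684 W/m².
HCFC-22: ΔF = 0.00021 × (232 − 1) = 0.00021 × 231 = 0.0485 W/m².
CF₄: Δ = 78 − 35 = 43 ppt = 0.043 ppb; ΔF = 0.090 × 0.043 = 0.0039 W/m².
Total ΔF = 6.9362 + 0.1684 + 0.0485 + 0.0039 = 7.1570 W/m².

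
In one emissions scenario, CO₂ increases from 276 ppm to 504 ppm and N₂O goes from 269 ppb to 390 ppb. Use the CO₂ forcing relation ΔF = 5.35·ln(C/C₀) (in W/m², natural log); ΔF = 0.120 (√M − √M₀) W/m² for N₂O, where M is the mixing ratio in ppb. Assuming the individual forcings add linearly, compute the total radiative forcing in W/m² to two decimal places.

CO₂: 5.35 × ln(504/276) = 5.35 × ln(1.82609) = 5.35 × 0.60218 = 3.2217 W/m².
N₂O: 0.120 × (√390 − √269) = 0.120 × (19.7484 − 16.4012) = 0.120 × 3.3472 = 0.4017 W/m².
Total ΔF = 3.2217 + 0.4017 = 3.6234 W/m².

ΔF = 3.62 W/m²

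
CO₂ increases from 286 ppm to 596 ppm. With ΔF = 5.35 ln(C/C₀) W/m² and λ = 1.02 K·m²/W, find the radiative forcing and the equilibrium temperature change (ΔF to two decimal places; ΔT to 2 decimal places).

ΔF = 3.93 W/m²; ΔT = 4.01 K

CO₂: 5.35 × ln(596/286) = 5.35 × ln(2.08392) = 5.35 × 0.73425 = 3.9282 W/m².
ΔT = λ ΔF = 1.02 × 3.93 = 4.0086 K.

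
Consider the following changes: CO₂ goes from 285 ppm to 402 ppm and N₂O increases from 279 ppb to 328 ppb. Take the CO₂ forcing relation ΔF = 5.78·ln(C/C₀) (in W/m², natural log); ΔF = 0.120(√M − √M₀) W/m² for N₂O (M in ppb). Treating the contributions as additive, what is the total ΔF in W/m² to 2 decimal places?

ΔF = 2.16 W/m²

CO₂: 5.78 × ln(402/285) = 5.78 × ln(1.41053) = 5.78 × 0.34397 = 1.9881 W/m².
N₂O: 0.120 × (√328 − √279) = 0.120 × (18.1108 − 16.7033) = 0.120 × 1.4075 = 0.1689 W/m².
Total ΔF = 1.9881 + 0.1689 = 2.1570 W/m².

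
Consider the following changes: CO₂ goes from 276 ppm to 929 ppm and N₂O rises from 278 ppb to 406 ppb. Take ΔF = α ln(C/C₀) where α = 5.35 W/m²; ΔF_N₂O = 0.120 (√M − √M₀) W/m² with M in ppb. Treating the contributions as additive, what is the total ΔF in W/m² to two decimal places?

ΔF = 6.91 W/m²

CO₂: 5.35 × ln(929/276) = 5.35 × ln(3.36594) = 5.35 × 1.21371 = 6.4933 W/m².
N₂O: 0.120 × (√406 − √278) = 0.120 × (20.1494 − 16.6733) = 0.120 × 3.4761 = 0.4171 W/m².
Total ΔF = 6.4933 + 0.4171 = 6.9104 W/m².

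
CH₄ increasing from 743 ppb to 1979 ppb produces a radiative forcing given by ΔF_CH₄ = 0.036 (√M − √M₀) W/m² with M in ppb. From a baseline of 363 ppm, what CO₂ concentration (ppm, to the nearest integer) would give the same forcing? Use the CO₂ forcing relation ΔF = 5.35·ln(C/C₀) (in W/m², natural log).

C ≈ 408 ppm

CH₄ forcing: 0.036 × (√1979 − √743) = 0.036 × (44.4860 − 27.2580) = 0.036 × 17.2280 = 0.62021 W/m².
Set 5.35 ln(C/363) = 0.62021: ln(C/363) = 0.62021/5.35 = 0.11593, so C = 363 × e^0.11593 = 363 × 1.12292 = 407.62 ppm.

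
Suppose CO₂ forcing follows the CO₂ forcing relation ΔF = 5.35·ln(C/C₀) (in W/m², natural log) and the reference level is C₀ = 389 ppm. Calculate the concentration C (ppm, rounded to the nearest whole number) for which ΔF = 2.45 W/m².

C ≈ 615 ppm

Set 5.35 ln(C/389) = 2.45, so ln(C/389) = 2.45/5.35 = 0.45794.
Then C/389 = e^0.45794 = 1.58081, giving C = 389 × 1.58081 = 614.94 ppm.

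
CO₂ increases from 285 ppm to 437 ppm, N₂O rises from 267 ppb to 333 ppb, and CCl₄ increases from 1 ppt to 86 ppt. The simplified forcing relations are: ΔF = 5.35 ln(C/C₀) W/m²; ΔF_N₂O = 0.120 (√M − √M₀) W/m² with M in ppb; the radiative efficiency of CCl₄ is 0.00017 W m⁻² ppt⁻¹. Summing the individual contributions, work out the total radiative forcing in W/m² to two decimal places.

CO₂: 5.35 × ln(437/285) = 5.35 × ln(1.53333) = 5.35 × 0.42744 = 2.2868 W/m².
N₂O: 0.120 × (√333 − √267) = 0.120 × (18.2483 − 16.3401) = 0.120 × 1.9082 = 0.2290 W/m².
CCl₄: ΔF = 0.00017 × (86 − 1) = 0.00017 × 85 = 0.0145 W/m².
Total ΔF = 2.2868 + 0.2290 + 0.0145 = 2.5303 W/m².

ΔF = 2.53 W/m²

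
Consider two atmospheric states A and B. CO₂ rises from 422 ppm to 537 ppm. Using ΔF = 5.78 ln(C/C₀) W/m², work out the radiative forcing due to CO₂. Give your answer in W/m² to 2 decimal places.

ΔF = 1.39 W/m²

CO₂: 5.78 × ln(537/422) = 5.78 × ln(1.27251) = 5.78 × 0.24099 = 1.3929 W/m².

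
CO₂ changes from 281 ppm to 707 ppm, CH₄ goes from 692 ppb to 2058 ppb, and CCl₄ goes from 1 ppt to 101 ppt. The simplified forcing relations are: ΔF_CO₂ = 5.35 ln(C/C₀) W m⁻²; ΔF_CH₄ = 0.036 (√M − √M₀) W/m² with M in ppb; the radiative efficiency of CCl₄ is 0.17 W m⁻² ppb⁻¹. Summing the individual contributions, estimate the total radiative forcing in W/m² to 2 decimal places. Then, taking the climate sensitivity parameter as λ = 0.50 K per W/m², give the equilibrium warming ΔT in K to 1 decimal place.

CO₂: 5.35 × ln(707/281) = 5.35 × ln(2.51601) = 5.35 × 0.92267 = 4.9363 W/m².
CH₄: 0.036 × (√2058 − √692) = 0.036 × (45.3652 − 26.3059) = 0.036 × 19.0593 = 0.6861 W/m².
CCl₄: Δ = 101 − 1 = 100 ppt = 0.100 ppb; ΔF = 0.17 × 0.100 = 0.0170 W/m².
Total ΔF = 4.9363 + 0.6861 + 0.0170 = 5.6394 W/m².
ΔT = λ ΔF = 0.50 × 5.64 = 2.8200 K.

ΔF = 5.64 W/m²; ΔT = 2.8 K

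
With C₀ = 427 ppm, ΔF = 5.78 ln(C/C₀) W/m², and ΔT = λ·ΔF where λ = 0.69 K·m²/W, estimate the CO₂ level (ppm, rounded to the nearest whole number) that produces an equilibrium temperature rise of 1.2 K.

C ≈ 577 ppm

Required forcing: ΔF = ΔT/λ = 1.2/0.69 = 1.7391 W/m².
Then ln(C/427) = ΔF/5.78 = 1.7391/5.78 = 0.30088.
So C = 427 × e^0.30088 = 427 × 1.35105 = 576.90 ppm.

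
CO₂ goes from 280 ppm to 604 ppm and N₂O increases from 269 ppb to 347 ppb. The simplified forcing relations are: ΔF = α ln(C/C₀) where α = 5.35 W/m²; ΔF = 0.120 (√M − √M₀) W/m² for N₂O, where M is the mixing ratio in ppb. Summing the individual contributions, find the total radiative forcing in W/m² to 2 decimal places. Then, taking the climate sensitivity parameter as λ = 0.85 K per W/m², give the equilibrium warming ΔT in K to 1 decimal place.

CO₂: 5.35 × ln(604/280) = 5.35 × ln(2.15714) = 5.35 × 0.76878 = 4.1130 W/m².
N₂O: 0.120 × (√347 − √269) = 0.120 × (18.6279 − 16.4012) = 0.120 × 2.2267 = 0.2672 W/m².
Total ΔF = 4.1130 + 0.2672 = 4.3802 W/m².
ΔT = λ ΔF = 0.85 × 4.38 = 3.7230 K.

ΔF = 4.38 W/m²; ΔT = 3.7 K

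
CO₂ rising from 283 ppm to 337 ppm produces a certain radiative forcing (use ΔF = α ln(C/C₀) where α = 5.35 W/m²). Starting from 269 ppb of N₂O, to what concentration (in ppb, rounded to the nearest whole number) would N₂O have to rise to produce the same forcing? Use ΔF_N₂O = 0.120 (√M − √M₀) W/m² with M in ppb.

CO₂ forcing: 5.35 × ln(337/283) = 5.35 × 0.174636 = 0.93430 W/m².
Set 0.120(√M − √269) = 0.93430: √M = 0.93430/0.120 + √269 = 7.7858 + 16.4012 = 24.1870.
M = (24.1870)² = 585.01 ppb.

M ≈ 585 ppb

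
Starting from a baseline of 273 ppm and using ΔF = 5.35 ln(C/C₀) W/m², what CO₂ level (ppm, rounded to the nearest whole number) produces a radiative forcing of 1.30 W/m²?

Set 5.35 ln(C/273) = 1.30, so ln(C/273) = 1.30/5.35 = 0.24299.
Then C/273 = e^0.24299 = 1.27506, giving C = 273 × 1.27506 = 348.09 ppm.

C ≈ 348 ppm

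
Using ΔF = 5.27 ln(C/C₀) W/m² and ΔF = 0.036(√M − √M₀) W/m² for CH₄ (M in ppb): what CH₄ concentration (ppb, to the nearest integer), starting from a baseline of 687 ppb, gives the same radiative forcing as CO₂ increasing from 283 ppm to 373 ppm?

CO₂ forcing: 5.27 × ln(373/283) = 5.27 × 0.276132 = 1.45522 W/m².
Set 0.036(√M − √687) = 1.45522: √M = 1.45522/0.036 + √687 = 40.4228 + 26.2107 = 66.6335.
M = (66.6335)² = 4440.02 ppb.

M ≈ 4440 ppb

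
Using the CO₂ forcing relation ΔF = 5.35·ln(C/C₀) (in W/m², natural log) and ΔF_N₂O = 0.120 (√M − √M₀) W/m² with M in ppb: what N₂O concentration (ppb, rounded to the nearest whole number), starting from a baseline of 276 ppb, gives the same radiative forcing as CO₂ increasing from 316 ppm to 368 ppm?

M ≈ 548 ppb

CO₂ forcing: 5.35 × ln(368/316) = 5.35 × 0.152341 = 0.81502 W/m².
Set 0.120(√M − √276) = 0.81502: √M = 0.81502/0.120 + √276 = 6.7918 + 16.6132 = 23.4050.
M = (23.4050)² = 547.79 ppb.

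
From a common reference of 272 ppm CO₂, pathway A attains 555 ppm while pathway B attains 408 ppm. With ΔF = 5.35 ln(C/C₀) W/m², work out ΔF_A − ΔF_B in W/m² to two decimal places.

ΔF_A − ΔF_B = 1.65 W/m²

ΔF_A = 5.35 ln(555/272) = 5.35 × 0.71317 = 3.8155 W/m².
ΔF_B = 5.35 ln(408/272) = 5.35 × 0.40547 = 2.1693 W/m².
Difference: 3.8155 − 2.1693 = 1.6462 W/m².
(Equivalently, ΔF_A − ΔF_B = 5.35 ln(555/408) = 5.35 × 0.30770 = 1.6462 W/m².)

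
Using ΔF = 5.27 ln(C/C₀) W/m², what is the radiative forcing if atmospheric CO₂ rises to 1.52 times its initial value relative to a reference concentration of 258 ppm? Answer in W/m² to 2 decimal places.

ΔF = 5.27 × ln(1.52) = 5.27 × 0.41871 = 2.2066 W/m².

ΔF = 2.21 W/m²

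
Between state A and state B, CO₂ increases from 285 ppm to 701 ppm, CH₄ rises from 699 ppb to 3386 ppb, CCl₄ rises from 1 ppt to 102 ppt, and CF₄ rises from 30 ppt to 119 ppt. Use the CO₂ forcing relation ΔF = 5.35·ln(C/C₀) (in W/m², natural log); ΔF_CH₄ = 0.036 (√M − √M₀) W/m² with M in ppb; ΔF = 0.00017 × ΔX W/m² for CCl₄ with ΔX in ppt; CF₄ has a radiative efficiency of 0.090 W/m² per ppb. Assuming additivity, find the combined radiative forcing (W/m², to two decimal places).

CO₂: 5.35 × ln(701/285) = 5.35 × ln(2.45965) = 5.35 × 0.90002 = 4.8151 W/m².
CH₄: 0.036 × (√3386 − √699) = 0.036 × (58.1893 − 26.4386) = 0.036 × 31.7507 = 1.1430 W/m².
CCl₄: ΔF = 0.00017 × (102 − 1) = 0.00017 × 101 = 0.0172 W/m².
CF₄: Δ = 119 − 30 = 89 ppt = 0.089 ppb; ΔF = 0.090 × 0.089 = 0.0080 W/m².
Total ΔF = 4.8151 + 1.1430 + 0.0172 + 0.0080 = 5.9833 W/m².

ΔF = 5.98 W/m²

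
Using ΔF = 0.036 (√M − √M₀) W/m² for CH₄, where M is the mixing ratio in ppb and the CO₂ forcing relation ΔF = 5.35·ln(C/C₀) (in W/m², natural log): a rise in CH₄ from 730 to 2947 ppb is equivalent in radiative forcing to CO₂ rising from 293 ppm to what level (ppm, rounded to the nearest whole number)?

CH₄ forcing: 0.036 × (√2947 − √730) = 0.036 × (54.2863 − 27.0185) = 0.036 × 27.2678 = 0.98164 W/m².
Set 5.35 ln(C/293) = 0.98164: ln(C/293) = 0.98164/5.35 = 0.18348, so C = 293 × e^0.18348 = 293 × 1.20139 = 352.01 ppm.

C ≈ 352 ppm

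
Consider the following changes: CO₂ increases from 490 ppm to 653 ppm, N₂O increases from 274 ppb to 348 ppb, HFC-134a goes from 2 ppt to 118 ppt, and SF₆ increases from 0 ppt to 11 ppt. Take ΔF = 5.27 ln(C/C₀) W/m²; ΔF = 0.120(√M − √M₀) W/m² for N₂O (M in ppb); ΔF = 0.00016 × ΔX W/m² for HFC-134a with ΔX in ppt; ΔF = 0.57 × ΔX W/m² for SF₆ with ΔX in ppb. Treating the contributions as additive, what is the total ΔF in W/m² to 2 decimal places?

ΔF = 1.79 W/m²

CO₂: 5.27 × ln(653/490) = 5.27 × ln(1.33265) = 5.27 × 0.28717 = 1.5134 W/m².
N₂O: 0.120 × (√348 − √274) = 0.120 × (18.6548 − 16.5529) = 0.120 × 2.1019 = 0.2522 W/m².
HFC-134a: ΔF = 0.00016 × (118 − 2) = 0.00016 × 116 = 0.0186 W/m².
SF₆: Δ = 11 − 0 = 11 ppt = 0.011 ppb; ΔF = 0.57 × 0.011 = 0.0063 W/m².
Total ΔF = 1.5134 + 0.2522 + 0.0186 + 0.0063 = 1.7905 W/m².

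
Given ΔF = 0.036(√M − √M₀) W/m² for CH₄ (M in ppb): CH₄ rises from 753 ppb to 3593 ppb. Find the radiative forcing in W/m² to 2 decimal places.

CH₄: 0.036 × (√3593 − √753) = 0.036 × (59.9416 − 27.4408) = 0.036 × 32.5008 = 1.1700 W/m².

ΔF = 1.17 W/m²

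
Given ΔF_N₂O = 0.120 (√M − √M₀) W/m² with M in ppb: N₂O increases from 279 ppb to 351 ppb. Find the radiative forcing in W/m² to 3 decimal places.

ΔF = 0.244 W/m²

N₂O: 0.120 × (√351 − √279) = 0.120 × (18.7350 − 16.7033) = 0.120 × 2.0317 = 0.2438 W/m².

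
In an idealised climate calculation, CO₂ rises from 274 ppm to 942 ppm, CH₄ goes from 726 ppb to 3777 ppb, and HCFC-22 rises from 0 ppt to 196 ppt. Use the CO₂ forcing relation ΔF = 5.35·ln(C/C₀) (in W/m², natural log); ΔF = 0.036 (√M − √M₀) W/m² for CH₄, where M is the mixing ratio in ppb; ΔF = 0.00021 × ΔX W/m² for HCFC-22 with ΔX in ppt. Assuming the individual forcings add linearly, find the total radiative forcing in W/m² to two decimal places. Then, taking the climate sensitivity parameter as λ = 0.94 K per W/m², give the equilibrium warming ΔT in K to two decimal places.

CO₂: 5.35 × ln(942/274) = 5.35 × ln(3.43796) = 5.35 × 1.23488 = 6.6066 W/m².
CH₄: 0.036 × (√3777 − √726) = 0.036 × (61.4573 − 26.9444) = 0.036 × 34.5129 = 1.2425 W/m².
HCFC-22: ΔF = 0.00021 × (196 − 0) = 0.00021 × 196 = 0.0412 W/m².
Total ΔF = 6.6066 + 1.2425 + 0.0412 = 7.8903 W/m².
ΔT = λ ΔF = 0.94 × 7.89 = 7.4166 K.

ΔF = 7.89 W/m²; ΔT = 7.42 K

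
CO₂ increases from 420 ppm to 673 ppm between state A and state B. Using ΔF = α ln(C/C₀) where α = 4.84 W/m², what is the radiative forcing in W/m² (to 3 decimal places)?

ΔF = 2.282 W/m²

CO₂: 4.84 × ln(673/420) = 4.84 × ln(1.60238) = 4.84 × 0.47149 = 2.2820 W/m².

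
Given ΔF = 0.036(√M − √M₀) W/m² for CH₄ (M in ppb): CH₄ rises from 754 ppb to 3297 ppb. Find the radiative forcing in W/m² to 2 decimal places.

CH₄: 0.036 × (√3297 − √754) = 0.036 × (57.4195 − 27.4591) = 0.036 × 29.9604 = 1.0786 W/m².

ΔF = 1.08 W/m²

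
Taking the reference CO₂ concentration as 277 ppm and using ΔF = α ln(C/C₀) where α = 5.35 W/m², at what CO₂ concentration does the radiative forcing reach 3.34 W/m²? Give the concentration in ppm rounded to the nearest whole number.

Set 5.35 ln(C/277) = 3.34, so ln(C/277) = 3.34/5.35 = 0.62430.
Then C/277 = e^0.62430 = 1.86694, giving C = 277 × 1.86694 = 517.14 ppm.

C ≈ 517 ppm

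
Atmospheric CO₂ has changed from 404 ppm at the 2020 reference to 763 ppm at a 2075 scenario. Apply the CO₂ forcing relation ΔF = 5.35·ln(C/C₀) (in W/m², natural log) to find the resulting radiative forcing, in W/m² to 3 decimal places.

CO₂: 5.35 × ln(763/404) = 5.35 × ln(1.88861) = 5.35 × 0.63584 = 3.4017 W/m².

ΔF = 3.402 W/m²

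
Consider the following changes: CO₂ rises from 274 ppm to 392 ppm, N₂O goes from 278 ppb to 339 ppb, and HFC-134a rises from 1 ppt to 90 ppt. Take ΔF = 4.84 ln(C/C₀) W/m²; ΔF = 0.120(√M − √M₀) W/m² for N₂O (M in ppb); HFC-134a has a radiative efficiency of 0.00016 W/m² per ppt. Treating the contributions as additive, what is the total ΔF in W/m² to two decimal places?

ΔF = 1.96 W/m²

CO₂: 4.84 × ln(392/274) = 4.84 × ln(1.43066) = 4.84 × 0.35814 = 1.7334 W/m².
N₂O: 0.120 × (√339 − √278) = 0.120 × (18.4120 − 16.6733) = 0.120 × 1.7387 = 0.2086 W/m².
HFC-134a: ΔF = 0.00016 × (90 − 1) = 0.00016 × 89 = 0.0142 W/m².
Total ΔF = 1.7334 + 0.2086 + 0.0142 = 1.9562 W/m².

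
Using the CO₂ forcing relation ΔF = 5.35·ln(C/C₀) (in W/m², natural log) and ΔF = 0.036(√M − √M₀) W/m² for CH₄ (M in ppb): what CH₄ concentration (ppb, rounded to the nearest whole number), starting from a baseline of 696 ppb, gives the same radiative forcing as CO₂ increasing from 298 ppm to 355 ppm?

CO₂ forcing: 5.35 × ln(355/298) = 5.35 × 0.175024 = 0.93638 W/m².
Set 0.036(√M − √696) = 0.93638: √M = 0.93638/0.036 + √696 = 26.0106 + 26.3818 = 52.3924.
M = (52.3924)² = 2744.96 ppb.

M ≈ 2745 ppb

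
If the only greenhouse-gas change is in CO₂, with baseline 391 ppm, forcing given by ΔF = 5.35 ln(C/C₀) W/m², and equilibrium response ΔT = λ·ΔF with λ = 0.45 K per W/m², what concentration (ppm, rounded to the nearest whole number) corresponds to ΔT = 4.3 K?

C ≈ 2333 ppm

Required forcing: ΔF = ΔT/λ = 4.3/0.45 = 9.5556 W/m².
Then ln(C/391) = ΔF/5.35 = 9.5556/5.35 = 1.78609.
So C = 391 × e^1.78609 = 391 × 5.96608 = 2332.74 ppm.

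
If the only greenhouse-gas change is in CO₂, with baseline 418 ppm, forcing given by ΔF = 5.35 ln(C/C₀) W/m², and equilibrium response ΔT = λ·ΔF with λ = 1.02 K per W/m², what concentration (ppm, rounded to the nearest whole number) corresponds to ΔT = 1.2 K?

Required forcing: ΔF = ΔT/λ = 1.2/1.02 = 1.1765 W/m².
Then ln(C/418) = ΔF/5.35 = 1.1765/5.35 = 0.21991.
So C = 418 × e^0.21991 = 418 × 1.24596 = 520.81 ppm.

C ≈ 521 ppm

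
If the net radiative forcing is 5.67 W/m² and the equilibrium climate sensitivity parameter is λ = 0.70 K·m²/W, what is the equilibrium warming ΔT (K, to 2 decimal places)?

ΔT = λ ΔF = 0.70 × 5.67 = 3.9690 K.

ΔT = 3.97 K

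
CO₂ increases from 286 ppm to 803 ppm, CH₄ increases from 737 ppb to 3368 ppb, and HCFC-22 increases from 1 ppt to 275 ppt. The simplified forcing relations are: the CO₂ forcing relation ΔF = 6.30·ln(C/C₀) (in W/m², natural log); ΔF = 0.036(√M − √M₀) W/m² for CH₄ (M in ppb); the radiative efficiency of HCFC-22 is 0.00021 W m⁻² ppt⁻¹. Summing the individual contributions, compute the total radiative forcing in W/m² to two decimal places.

ΔF = 7.67 W/m²

CO₂: 6.30 × ln(803/286) = 6.30 × ln(2.80769) = 6.30 × 1.03236 = 6.5039 W/m².
CH₄: 0.036 × (√3368 − √737) = 0.036 × (58.0345 − 27.1477) = 0.036 × 30.8868 = 1.1119 W/m².
HCFC-22: ΔF = 0.00021 × (275 − 1) = 0.00021 × 274 = 0.0575 W/m².
Total ΔF = 6.5039 + 1.1119 + 0.0575 = 7.6733 W/m².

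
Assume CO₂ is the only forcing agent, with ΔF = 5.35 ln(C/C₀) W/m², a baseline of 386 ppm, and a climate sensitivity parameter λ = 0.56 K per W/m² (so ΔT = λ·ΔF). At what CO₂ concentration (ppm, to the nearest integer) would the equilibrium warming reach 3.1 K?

Required forcing: ΔF = ΔT/λ = 3.1/0.56 = 5.5357 W/m².
Then ln(C/386) = ΔF/5.35 = 5.5357/5.35 = 1.03471.
So C = 386 × e^1.03471 = 386 × 2.81429 = 1086.32 ppm.

C ≈ 1086 ppm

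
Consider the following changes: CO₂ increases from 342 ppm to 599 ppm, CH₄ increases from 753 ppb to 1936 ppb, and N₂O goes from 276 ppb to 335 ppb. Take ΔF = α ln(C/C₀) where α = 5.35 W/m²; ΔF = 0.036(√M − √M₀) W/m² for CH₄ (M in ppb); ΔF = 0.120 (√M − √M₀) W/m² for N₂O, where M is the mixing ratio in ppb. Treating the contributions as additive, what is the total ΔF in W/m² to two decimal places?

ΔF = 3.80 W/m²

CO₂: 5.35 × ln(599/342) = 5.35 × ln(1.75146) = 5.35 × 0.56045 = 2.9984 W/m².
CH₄: 0.036 × (√1936 − √753) = 0.036 × (44.0000 − 27.4408) = 0.036 × 16.5592 = 0.5961 W/m².
N₂O: 0.120 × (√335 − √276) = 0.120 × (18.3030 − 16.6132) = 0.120 × 1.6898 = 0.2028 W/m².
Total ΔF = 2.9984 + 0.5961 + 0.2028 = 3.7973 W/m².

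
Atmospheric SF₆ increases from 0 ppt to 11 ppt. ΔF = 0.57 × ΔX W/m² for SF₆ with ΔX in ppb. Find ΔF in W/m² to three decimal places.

SF₆: Δ = 11 − 0 = 11 ppt = 0.011 ppb; ΔF = 0.57 × 0.011 = 0.0063 W/m².

ΔF = 0.006 W/m²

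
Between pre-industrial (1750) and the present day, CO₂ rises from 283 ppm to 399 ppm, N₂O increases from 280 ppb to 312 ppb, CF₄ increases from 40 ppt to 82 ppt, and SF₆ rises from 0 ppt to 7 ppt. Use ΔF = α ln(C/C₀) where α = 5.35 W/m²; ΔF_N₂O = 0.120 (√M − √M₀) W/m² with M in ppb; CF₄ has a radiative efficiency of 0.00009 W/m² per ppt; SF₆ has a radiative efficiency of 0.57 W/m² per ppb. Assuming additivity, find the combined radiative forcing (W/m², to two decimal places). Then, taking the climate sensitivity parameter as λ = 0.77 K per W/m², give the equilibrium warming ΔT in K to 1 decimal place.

CO₂: 5.35 × ln(399/283) = 5.35 × ln(1.40989) = 5.35 × 0.34351 = 1.8378 W/m².
N₂O: 0.120 × (√312 − √280) = 0.120 × (17.6635 − 16.7332) = 0.120 × 0.9303 = 0.1116 W/m².
CF₄: ΔF = 0.00009 × (82 − 40) = 0.00009 × 42 = 0.0038 W/m².
SF₆: Δ = 7 − 0 = 7 ppt = 0.007 ppb; ΔF = 0.57 × 0.007 = 0.0040 W/m².
Total ΔF = 1.8378 + 0.1116 + 0.0038 + 0.0040 = 1.9572 W/m².
ΔT = λ ΔF = 0.77 × 1.96 = 1.5092 K.

ΔF = 1.96 W/m²; ΔT = 1.5 K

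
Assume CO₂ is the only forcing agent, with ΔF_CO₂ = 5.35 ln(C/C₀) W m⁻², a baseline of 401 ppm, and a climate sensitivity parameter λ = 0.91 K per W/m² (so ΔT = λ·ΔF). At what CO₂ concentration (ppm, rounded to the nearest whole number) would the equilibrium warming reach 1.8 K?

C ≈ 580 ppm

Required forcing: ΔF = ΔT/λ = 1.8/0.91 = 1.9780 W/m².
Then ln(C/401) = ΔF/5.35 = 1.9780/5.35 = 0.36972.
So C = 401 × e^0.36972 = 401 × 1.44733 = 580.38 ppm.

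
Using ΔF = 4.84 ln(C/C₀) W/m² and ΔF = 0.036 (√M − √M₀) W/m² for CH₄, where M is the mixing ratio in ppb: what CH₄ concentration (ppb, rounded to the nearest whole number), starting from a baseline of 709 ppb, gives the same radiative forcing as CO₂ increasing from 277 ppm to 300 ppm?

CO₂ forcing: 4.84 × ln(300/277) = 4.84 × 0.079765 = 0.38606 W/m².
Set 0.036(√M − √709) = 0.38606: √M = 0.38606/0.036 + √709 = 10.7239 + 26.6271 = 37.3510.
M = (37.3510)² = 1395.10 ppb.

M ≈ 1395 ppb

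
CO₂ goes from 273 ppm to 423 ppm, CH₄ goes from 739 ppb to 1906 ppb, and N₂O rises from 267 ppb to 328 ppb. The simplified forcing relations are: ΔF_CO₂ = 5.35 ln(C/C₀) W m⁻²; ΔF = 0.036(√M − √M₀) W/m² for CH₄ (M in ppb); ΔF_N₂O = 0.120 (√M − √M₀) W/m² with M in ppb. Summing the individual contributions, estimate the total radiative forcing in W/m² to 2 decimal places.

CO₂: 5.35 × ln(423/273) = 5.35 × ln(1.54945) = 5.35 × 0.43790 = 2.3428 W/m².
CH₄: 0.036 × (√1906 − √739) = 0.036 × (43.6578 − 27.1846) = 0.036 × 16.4732 = 0.5930 W/m².
N₂O: 0.120 × (√328 − √267) = 0.120 × (18.1108 − 16.3401) = 0.120 × 1.7707 = 0.2125 W/m².
Total ΔF = 2.3428 + 0.5930 + 0.2125 = 3.1483 W/m².

ΔF = 3.15 W/m²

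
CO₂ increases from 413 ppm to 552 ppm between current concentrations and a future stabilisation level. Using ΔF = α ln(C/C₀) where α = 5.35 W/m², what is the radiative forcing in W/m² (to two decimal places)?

CO₂: 5.35 × ln(552/413) = 5.35 × ln(1.33656) = 5.35 × 0.29010 = 1.5520 W/m².

ΔF = 1.55 W/m²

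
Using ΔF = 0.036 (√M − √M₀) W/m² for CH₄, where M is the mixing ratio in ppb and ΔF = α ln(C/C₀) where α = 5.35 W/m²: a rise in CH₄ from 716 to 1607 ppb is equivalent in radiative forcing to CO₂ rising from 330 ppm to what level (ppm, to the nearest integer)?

CH₄ forcing: 0.036 × (√1607 − √716) = 0.036 × (40.0874 − 26.7582) = 0.036 × 13.3292 = 0.47985 W/m².
Set 5.35 ln(C/330) = 0.47985: ln(C/330) = 0.47985/5.35 = 0.08969, so C = 330 × e^0.08969 = 330 × 1.09384 = 360.97 ppm.

C ≈ 361 ppm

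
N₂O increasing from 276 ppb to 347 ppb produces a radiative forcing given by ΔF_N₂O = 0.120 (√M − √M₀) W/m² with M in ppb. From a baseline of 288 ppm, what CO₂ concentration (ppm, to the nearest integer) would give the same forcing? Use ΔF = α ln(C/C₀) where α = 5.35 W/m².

C ≈ 301 ppm

N₂O forcing: 0.120 × (√347 − √276) = 0.120 × (18.6279 − 16.6132) = 0.120 × 2.0147 = 0.24176 W/m².
Set 5.35 ln(C/288) = 0.24176: ln(C/288) = 0.24176/5.35 = 0.04519, so C = 288 × e^0.04519 = 288 × 1.04623 = 301.31 ppm.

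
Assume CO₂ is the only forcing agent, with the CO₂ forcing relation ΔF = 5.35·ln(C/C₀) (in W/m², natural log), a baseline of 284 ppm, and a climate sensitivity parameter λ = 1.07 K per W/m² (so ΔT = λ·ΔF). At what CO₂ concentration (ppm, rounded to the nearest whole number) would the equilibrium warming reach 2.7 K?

Required forcing: ΔF = ΔT/λ = 2.7/1.07 = 2.5234 W/m².
Then ln(C/284) = ΔF/5.35 = 2.5234/5.35 = 0.47166.
So C = 284 × e^0.47166 = 284 × 1.60265 = 455.15 ppm.

C ≈ 455 ppm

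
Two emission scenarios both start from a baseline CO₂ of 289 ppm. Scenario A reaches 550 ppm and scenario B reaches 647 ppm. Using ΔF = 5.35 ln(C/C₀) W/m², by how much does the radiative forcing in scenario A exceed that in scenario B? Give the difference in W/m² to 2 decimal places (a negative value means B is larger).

ΔF_A − ΔF_B = -0.87 W/m²

ΔF_A = 5.35 ln(550/289) = 5.35 × 0.64349 = 3.4427 W/m².
ΔF_B = 5.35 ln(647/289) = 5.35 × 0.80592 = 4.3117 W/m².
Difference: 3.4427 − 4.3117 = -0.8690 W/m².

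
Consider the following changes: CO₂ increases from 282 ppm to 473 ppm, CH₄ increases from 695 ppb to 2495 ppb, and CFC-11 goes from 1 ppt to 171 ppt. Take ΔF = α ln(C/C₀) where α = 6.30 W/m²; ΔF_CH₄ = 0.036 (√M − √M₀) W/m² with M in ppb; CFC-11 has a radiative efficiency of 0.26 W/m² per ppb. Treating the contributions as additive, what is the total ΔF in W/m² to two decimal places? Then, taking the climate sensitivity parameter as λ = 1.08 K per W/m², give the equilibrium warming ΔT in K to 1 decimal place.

CO₂: 6.30 × ln(473/282) = 6.30 × ln(1.67730) = 6.30 × 0.51719 = 3.2583 W/m².
CH₄: 0.036 × (√2495 − √695) = 0.036 × (49.9500 − 26.3629) = 0.036 × 23.5871 = 0.8491 W/m².
CFC-11: Δ = 171 − 1 = 170 ppt = 0.170 ppb; ΔF = 0.26 × 0.170 = 0.0442 W/m².
Total ΔF = 3.2583 + 0.8491 + 0.0442 = 4.1516 W/m².
ΔT = λ ΔF = 1.08 × 4.15 = 4.4820 K.

ΔF = 4.15 W/m²; ΔT = 4.5 K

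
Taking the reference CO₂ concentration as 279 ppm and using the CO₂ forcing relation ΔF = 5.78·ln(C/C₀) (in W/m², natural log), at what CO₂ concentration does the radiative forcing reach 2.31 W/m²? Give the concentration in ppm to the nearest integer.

C ≈ 416 ppm

Set 5.78 ln(C/279) = 2.31, so ln(C/279) = 2.31/5.78 = 0.39965.
Then C/279 = e^0.39965 = 1.49130, giving C = 279 × 1.49130 = 416.07 ppm.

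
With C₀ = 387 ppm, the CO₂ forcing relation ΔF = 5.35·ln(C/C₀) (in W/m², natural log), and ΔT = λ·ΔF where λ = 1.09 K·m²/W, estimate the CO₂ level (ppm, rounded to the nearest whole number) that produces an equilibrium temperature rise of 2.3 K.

Required forcing: ΔF = ΔT/λ = 2.3/1.09 = 2.1101 W/m².
Then ln(C/387) = ΔF/5.35 = 2.1101/5.35 = 0.39441.
So C = 387 × e^0.39441 = 387 × 1.48351 = 574.12 ppm.

C ≈ 574 ppm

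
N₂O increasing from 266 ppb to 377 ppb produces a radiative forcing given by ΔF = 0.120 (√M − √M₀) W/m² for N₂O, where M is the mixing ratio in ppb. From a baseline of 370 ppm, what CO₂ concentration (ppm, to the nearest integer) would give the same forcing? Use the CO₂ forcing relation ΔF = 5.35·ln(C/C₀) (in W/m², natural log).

N₂O forcing: 0.120 × (√377 − √266) = 0.120 × (19.4165 − 16.3095) = 0.120 × 3.1070 = 0.37284 W/m².
Set 5.35 ln(C/370) = 0.37284: ln(C/370) = 0.37284/5.35 = 0.06969, so C = 370 × e^0.06969 = 370 × 1.07218 = 396.71 ppm.

C ≈ 397 ppm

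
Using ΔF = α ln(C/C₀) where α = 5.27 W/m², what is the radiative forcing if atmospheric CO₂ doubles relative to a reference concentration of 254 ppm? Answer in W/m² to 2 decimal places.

ΔF = 3.65 W/m²

Because the forcing depends only on the ratio C/C₀, the initial concentration does not enter.
ΔF = 5.27 × ln(2) = 5.27 × 0.69315 = 3.6529 W/m².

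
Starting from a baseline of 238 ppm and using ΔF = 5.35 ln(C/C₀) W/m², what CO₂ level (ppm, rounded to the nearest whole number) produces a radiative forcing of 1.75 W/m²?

C ≈ 330 ppm

Set 5.35 ln(C/238) = 1.75, so ln(C/238) = 1.75/5.35 = 0.32710.
Then C/238 = e^0.32710 = 1.38694, giving C = 238 × 1.38694 = 330.09 ppm.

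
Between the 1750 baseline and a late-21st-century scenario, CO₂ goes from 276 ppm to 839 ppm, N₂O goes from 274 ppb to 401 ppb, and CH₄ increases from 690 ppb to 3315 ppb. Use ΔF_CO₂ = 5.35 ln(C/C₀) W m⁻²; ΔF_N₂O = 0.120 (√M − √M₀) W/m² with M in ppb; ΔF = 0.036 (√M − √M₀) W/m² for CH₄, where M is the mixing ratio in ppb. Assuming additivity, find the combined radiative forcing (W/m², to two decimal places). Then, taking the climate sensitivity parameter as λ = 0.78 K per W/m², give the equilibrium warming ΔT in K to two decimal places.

CO₂: 5.35 × ln(839/276) = 5.35 × ln(3.03986) = 5.35 × 1.11181 = 5.9482 W/m².
N₂O: 0.120 × (√401 − √274) = 0.120 × (20.0250 − 16.5529) = 0.120 × 3.4721 = 0.4167 W/m².
CH₄: 0.036 × (√3315 − √690) = 0.036 × (57.5760 − 26.2679) = 0.036 × 31.3081 = 1.1271 W/m².
Total ΔF = 5.9482 + 0.4167 + 1.1271 = 7.4920 W/m².
ΔT = λ ΔF = 0.78 × 7.49 = 5.8422 K.

ΔF = 7.49 W/m²; ΔT = 5.84 K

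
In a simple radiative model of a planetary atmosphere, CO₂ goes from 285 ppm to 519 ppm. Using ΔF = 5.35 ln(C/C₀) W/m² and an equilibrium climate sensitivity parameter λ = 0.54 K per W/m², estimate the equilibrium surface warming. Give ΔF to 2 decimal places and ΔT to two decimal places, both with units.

CO₂: 5.35 × ln(519/285) = 5.35 × ln(1.82105) = 5.35 × 0.59941 = 3.2068 W/m².
ΔT = λ ΔF = 0.54 × 3.21 = 1.7334 K.

ΔF = 3.21 W/m²; ΔT = 1.73 K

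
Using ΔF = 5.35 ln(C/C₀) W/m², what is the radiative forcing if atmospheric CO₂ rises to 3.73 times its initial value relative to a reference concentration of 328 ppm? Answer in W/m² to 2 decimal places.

Because the forcing depends only on the ratio C/C₀, the initial concentration does not enter.
ΔF = 5.35 × ln(3.73) = 5.35 × 1.31641 = 7.0428 W/m².

ΔF = 7.04 W/m²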